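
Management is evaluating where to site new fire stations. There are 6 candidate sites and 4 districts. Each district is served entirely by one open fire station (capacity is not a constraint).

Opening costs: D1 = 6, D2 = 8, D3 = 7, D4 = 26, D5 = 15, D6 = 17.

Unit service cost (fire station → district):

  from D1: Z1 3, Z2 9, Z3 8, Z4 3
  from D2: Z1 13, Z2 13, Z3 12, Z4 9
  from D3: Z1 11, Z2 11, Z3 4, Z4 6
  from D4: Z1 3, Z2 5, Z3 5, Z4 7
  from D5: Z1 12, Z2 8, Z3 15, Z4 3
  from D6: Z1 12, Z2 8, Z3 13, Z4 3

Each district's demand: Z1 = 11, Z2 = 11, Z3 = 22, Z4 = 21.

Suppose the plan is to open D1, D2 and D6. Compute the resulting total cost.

Total cost: 391

Each district is assigned to its cheapest site among the open ones.
{D1, D2, D6}: Z1→D1 3·11=33, Z2→D6 8·11=88, Z3→D1 8·22=176, Z4→D1 3·21=63. Service 360; fixed 31; total 391.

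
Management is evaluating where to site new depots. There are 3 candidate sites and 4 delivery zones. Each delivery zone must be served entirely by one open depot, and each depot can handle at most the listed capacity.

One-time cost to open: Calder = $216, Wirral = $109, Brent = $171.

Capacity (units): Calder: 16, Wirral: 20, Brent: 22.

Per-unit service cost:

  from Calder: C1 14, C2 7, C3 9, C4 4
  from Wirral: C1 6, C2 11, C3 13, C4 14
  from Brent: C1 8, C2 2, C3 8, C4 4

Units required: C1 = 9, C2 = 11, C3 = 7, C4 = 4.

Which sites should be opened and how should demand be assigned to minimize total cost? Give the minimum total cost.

Minimum total cost: 428

Open {Wirral, Brent}: C1→Wirral 6·9=54, C2→Brent 2·11=22, C3→Brent 8·7=56, C4→Brent 4·4=16.
Loads: Wirral carries 9/20, Brent carries 22/22. Service 148; fixed 280; total 428.
Next best feasible plan costs 463.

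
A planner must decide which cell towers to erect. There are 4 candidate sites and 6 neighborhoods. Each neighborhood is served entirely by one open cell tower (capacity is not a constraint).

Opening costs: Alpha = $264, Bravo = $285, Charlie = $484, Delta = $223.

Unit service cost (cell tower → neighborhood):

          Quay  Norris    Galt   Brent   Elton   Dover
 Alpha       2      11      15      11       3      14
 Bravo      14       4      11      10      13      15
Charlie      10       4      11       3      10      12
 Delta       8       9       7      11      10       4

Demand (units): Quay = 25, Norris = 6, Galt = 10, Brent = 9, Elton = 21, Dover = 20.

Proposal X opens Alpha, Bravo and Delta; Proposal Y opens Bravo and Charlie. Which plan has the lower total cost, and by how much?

Proposal X is cheaper by 481.

Proposal X: {Alpha, Bravo, Delta}: Quay→Alpha 2·25=50, Norris→Bravo 4·6=24, Galt→Delta 7·10=70, Brent→Bravo 10·9=90, Elton→Alpha 3·21=63, Dover→Delta 4·20=80. Service 377; fixed 772; total 1149.
Proposal Y: {Bravo, Charlie}: Quay→Charlie 10·25=250, Norris→Bravo 4·6=24, Galt→Bravo 11·10=110, Brent→Charlie 3·9=27, Elton→Charlie 10·21=210, Dover→Charlie 12·20=240. Service 861; fixed 769; total 1630.
Difference: |1149 − 1630| = 481.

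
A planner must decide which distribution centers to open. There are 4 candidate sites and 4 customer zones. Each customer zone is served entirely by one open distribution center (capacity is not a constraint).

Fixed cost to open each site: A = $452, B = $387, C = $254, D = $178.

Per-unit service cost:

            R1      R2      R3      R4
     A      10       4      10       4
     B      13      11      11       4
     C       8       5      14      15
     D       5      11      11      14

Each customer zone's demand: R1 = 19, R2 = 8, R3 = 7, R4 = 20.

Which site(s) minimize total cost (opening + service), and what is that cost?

Open D only; minimum total cost 718.

For any fixed open set, each customer zone goes to its cheapest open site; total = fixed + service.
{D}: R1→D 5·19=95, R2→D 11·8=88, R3→D 11·7=77, R4→D 14·20=280. Service 540; fixed 178; total 718.
{A}: service 372 + fixed 452 = 824
{C}: service 590 + fixed 254 = 844
{A, B, C, D}: service 277 + fixed 1271 = 1548
No other subset beats 718.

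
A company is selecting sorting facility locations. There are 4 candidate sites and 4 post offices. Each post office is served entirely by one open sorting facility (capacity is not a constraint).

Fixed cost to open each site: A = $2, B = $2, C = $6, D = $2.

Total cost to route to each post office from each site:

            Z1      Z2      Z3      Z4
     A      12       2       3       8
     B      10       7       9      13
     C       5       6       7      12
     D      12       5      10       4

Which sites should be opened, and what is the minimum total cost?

For any fixed open set, each post office goes to its cheapest open site; total = fixed + service.
{A, C, D}: Z1→C 5, Z2→A 2, Z3→A 3, Z4→D 4. Service 14; fixed 10; total 24.
{A, B, D}: service 19 + fixed 6 = 25
{A, D}: service 21 + fixed 4 = 25
{A, B, C, D}: service 14 + fixed 12 = 26
No other subset beats 24.

Open A, C and D; minimum total cost 24.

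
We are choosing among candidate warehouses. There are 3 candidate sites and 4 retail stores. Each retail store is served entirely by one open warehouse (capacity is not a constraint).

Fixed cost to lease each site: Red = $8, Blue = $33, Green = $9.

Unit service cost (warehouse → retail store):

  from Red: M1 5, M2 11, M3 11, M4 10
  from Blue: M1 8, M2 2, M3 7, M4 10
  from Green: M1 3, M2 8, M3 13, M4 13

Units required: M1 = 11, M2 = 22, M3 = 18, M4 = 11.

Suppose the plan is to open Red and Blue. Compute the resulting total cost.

Each retail store is assigned to its cheapest site among the open ones.
{Red, Blue}: M1→Red 5·11=55, M2→Blue 2·22=44, M3→Blue 7·18=126, M4→Red 10·11=110. Service 335; fixed 41; total 376.

Total cost: 376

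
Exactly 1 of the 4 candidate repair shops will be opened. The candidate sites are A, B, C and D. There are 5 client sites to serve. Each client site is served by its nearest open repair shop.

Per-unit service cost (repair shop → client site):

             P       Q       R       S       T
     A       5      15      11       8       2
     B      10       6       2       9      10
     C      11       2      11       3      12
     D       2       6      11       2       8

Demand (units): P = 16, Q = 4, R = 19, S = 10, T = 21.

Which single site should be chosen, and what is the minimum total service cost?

With exactly 1 open, each client site uses its cheapest among the chosen.
{D}: P→D 2·16=32, Q→D 6·4=24, R→D 11·19=209, S→D 2·10=20, T→D 8·21=168. Service cost 453.
{A}: service cost 471
{B}: service cost 522
Among all 4 size-1 choices, {D} is lowest.

Choose D only; total service cost 453.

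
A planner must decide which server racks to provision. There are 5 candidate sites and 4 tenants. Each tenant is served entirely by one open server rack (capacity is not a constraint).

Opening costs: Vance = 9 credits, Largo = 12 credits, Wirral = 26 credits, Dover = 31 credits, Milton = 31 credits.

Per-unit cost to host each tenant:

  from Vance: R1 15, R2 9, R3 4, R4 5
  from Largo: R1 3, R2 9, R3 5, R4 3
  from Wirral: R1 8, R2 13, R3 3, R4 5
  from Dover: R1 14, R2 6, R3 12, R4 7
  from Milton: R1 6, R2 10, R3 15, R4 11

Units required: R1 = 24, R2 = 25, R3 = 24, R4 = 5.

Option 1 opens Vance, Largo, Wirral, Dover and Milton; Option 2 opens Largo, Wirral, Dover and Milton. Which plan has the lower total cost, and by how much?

Option 1: {Vance, Largo, Wirral, Dover, Milton}: R1→Largo 3·24=72, R2→Dover 6·25=150, R3→Wirral 3·24=72, R4→Largo 3·5=15. Service 309; fixed 109; total 418.
Option 2: {Largo, Wirral, Dover, Milton}: R1→Largo 3·24=72, R2→Dover 6·25=150, R3→Wirral 3·24=72, R4→Largo 3·5=15. Service 309; fixed 100; total 409.
Difference: |418 − 409| = 9.

Option 2 is cheaper by 9.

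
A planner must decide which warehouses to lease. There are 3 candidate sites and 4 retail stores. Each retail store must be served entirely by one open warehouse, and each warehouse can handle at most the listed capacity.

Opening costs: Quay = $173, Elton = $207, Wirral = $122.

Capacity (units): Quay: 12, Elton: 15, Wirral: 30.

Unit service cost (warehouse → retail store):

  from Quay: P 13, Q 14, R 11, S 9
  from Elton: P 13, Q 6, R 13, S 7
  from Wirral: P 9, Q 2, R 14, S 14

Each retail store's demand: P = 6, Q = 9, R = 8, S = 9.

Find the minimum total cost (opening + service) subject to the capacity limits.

Open {Quay, Wirral}: P→Wirral 9·6=54, Q→Wirral 2·9=18, R→Wirral 14·8=112, S→Quay 9·9=81.
Loads: Quay carries 9/12, Wirral carries 23/30. Service 265; fixed 295; total 560.
Next best feasible plan costs 576.

Minimum total cost: 560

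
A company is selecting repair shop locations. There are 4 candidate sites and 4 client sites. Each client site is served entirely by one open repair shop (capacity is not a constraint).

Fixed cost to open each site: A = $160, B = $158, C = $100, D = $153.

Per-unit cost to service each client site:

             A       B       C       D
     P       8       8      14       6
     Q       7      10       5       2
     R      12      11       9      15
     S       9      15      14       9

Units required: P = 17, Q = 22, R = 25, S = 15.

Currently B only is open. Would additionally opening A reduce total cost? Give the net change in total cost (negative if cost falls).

Current service cost with {B}: 856.
Adding A: each client site re-picks its cheapest; new service cost 700, saving 156.
Extra fixed cost: 160. Net change = 160 − 156 = 4.
(Totals: 1014 → 1018.)

No — net change +4 (cost rises by 4).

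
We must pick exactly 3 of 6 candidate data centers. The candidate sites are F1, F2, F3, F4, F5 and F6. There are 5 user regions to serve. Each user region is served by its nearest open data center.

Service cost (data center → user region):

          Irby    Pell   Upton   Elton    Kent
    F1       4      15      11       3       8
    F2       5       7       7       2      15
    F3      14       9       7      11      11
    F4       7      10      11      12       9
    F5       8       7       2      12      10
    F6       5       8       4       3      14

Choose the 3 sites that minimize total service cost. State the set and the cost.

Choose F1, F2 and F5; total service cost 23.

With exactly 3 open, each user region uses its cheapest among the chosen.
{F1, F2, F5}: Irby→F1 4, Pell→F2 7, Upton→F5 2, Elton→F2 2, Kent→F1 8. Service cost 23.
{F1, F3, F5}: service cost 24
{F1, F4, F5}: service cost 24
Among all 20 size-3 choices, {F1, F2, F5} is lowest.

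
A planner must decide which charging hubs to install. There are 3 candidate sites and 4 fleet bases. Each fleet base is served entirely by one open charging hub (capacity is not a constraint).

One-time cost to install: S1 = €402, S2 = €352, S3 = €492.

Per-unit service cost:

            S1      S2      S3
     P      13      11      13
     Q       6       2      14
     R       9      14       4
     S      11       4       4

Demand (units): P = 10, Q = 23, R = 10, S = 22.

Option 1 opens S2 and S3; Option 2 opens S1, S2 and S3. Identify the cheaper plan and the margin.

Option 1: {S2, S3}: P→S2 11·10=110, Q→S2 2·23=46, R→S3 4·10=40, S→S2 4·22=88. Service 284; fixed 844; total 1128.
Option 2: {S1, S2, S3}: P→S2 11·10=110, Q→S2 2·23=46, R→S3 4·10=40, S→S2 4·22=88. Service 284; fixed 1246; total 1530.
Difference: |1128 − 1530| = 402.

Option 1 is cheaper by 402.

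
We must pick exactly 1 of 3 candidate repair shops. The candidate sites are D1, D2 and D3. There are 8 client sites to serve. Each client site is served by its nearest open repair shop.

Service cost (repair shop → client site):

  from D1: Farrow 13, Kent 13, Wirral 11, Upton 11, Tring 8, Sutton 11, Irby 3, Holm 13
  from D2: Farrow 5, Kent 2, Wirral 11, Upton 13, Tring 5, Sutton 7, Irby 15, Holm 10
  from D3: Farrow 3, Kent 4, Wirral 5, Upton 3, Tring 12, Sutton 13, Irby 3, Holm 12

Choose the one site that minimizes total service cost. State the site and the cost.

With exactly 1 open, each client site uses its cheapest among the chosen.
{D3}: Farrow→D3 3, Kent→D3 4, Wirral→D3 5, Upton→D3 3, Tring→D3 12, Sutton→D3 13, Irby→D3 3, Holm→D3 12. Service cost 55.
{D2}: service cost 68
{D1}: service cost 83
Among all 3 size-1 choices, {D3} is lowest.

Choose D3 only; total service cost 55.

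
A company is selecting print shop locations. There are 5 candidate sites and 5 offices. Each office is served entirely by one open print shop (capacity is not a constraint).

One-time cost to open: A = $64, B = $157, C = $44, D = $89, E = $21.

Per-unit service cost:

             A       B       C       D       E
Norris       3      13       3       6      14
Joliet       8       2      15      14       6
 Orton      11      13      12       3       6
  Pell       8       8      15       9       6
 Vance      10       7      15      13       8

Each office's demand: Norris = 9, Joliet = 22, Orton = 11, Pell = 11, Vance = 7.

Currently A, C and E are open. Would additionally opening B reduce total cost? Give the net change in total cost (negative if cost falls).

Current service cost with {A, C, E}: 347.
Adding B: each office re-picks its cheapest; new service cost 252, saving 95.
Extra fixed cost: 157. Net change = 157 − 95 = 62.
(Totals: 476 → 538.)

No — net change +62 (cost rises by 62).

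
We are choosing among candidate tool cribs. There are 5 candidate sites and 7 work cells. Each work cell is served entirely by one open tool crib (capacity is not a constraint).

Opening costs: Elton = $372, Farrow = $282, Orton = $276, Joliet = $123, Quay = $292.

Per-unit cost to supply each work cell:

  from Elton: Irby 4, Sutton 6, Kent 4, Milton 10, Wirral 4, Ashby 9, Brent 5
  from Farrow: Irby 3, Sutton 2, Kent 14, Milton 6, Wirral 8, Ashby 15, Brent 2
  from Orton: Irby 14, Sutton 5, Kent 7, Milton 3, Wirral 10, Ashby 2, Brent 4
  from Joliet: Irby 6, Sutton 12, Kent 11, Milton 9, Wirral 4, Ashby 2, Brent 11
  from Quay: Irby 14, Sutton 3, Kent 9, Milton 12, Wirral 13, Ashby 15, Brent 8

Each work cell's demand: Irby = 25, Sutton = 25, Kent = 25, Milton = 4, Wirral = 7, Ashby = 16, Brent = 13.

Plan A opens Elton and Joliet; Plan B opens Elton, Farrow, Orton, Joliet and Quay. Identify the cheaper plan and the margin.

Plan A is cheaper by 662.

Plan A: {Elton, Joliet}: Irby→Elton 4·25=100, Sutton→Elton 6·25=150, Kent→Elton 4·25=100, Milton→Joliet 9·4=36, Wirral→Elton 4·7=28, Ashby→Joliet 2·16=32, Brent→Elton 5·13=65. Service 511; fixed 495; total 1006.
Plan B: {Elton, Farrow, Orton, Joliet, Quay}: Irby→Farrow 3·25=75, Sutton→Farrow 2·25=50, Kent→Elton 4·25=100, Milton→Orton 3·4=12, Wirral→Elton 4·7=28, Ashby→Orton 2·16=32, Brent→Farrow 2·13=26. Service 323; fixed 1345; total 1668.
Difference: |1006 − 1668| = 662.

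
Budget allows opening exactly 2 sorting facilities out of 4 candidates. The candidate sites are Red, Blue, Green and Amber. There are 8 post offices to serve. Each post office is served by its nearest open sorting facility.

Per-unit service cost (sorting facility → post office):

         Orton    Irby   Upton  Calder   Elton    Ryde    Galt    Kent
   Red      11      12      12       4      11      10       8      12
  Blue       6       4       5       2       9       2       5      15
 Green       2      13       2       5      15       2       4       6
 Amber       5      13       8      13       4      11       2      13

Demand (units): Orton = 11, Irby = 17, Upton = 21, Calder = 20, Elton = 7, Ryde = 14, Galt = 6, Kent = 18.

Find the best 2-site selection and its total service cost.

With exactly 2 open, each post office uses its cheapest among the chosen.
{Blue, Green}: Orton→Green 2·11=22, Irby→Blue 4·17=68, Upton→Green 2·21=42, Calder→Blue 2·20=40, Elton→Blue 9·7=63, Ryde→Blue 2·14=28, Galt→Green 4·6=24, Kent→Green 6·18=108. Service cost 395.
{Green, Amber}: service cost 561
{Blue, Amber}: service cost 570
Among all 6 size-2 choices, {Blue, Green} is lowest.

Choose Blue and Green; total service cost 395.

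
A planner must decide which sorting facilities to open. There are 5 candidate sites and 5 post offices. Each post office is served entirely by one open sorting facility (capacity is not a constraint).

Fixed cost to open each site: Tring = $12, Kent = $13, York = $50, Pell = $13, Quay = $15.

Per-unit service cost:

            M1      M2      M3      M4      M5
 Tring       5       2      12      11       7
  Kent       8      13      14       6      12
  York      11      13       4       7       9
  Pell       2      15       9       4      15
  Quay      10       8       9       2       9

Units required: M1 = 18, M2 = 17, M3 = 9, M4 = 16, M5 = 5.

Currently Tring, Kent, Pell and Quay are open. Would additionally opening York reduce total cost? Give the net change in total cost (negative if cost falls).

Current service cost with {Tring, Kent, Pell, Quay}: 218.
Adding York: each post office re-picks its cheapest; new service cost 173, saving 45.
Extra fixed cost: 50. Net change = 50 − 45 = 5.
(Totals: 271 → 276.)

No — net change +5 (cost rises by 5).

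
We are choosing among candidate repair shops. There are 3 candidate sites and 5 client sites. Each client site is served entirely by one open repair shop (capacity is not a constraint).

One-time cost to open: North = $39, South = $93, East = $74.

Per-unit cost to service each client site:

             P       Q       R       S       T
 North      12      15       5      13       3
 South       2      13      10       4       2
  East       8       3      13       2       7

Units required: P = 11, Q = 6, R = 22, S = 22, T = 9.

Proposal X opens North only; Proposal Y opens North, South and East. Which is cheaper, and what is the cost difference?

Proposal Y is cheaper by 266.

Proposal X: {North}: P→North 12·11=132, Q→North 15·6=90, R→North 5·22=110, S→North 13·22=286, T→North 3·9=27. Service 645; fixed 39; total 684.
Proposal Y: {North, South, East}: P→South 2·11=22, Q→East 3·6=18, R→North 5·22=110, S→East 2·22=44, T→South 2·9=18. Service 212; fixed 206; total 418.
Difference: |684 − 418| = 266.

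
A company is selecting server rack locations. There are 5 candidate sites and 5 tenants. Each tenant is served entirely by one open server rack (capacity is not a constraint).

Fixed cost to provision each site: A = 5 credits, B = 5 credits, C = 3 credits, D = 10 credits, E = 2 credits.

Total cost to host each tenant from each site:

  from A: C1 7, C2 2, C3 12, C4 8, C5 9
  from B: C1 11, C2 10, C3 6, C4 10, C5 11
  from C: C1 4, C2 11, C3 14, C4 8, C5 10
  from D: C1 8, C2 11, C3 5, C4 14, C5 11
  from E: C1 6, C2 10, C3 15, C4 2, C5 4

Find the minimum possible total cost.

For any fixed open set, each tenant goes to its cheapest open site; total = fixed + service.
{A, B, E}: C1→E 6, C2→A 2, C3→B 6, C4→E 2, C5→E 4. Service 20; fixed 12; total 32.
{A, B, C, E}: C1→C 4, C2→A 2, C3→B 6, C4→E 2, C5→E 4. Service 18; fixed 15; total 33.
{A, E}: C1→E 6, C2→A 2, C3→A 12, C4→E 2, C5→E 4. Service 26; fixed 7; total 33.
{A, B, C, D, E}: service 17 + fixed 25 = 42
No other subset beats 32.

Minimum total cost: 32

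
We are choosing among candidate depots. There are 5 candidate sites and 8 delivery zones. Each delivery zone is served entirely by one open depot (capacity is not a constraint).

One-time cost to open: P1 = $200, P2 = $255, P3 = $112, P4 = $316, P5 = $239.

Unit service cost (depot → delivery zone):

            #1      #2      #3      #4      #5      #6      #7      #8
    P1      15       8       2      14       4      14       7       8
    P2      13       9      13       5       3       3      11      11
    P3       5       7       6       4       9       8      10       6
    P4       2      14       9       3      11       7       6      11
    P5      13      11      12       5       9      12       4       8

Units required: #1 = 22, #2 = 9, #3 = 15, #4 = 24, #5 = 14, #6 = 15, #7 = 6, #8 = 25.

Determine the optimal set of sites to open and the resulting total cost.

Open P3 only; minimum total cost 927.

For any fixed open set, each delivery zone goes to its cheapest open site; total = fixed + service.
{P3}: #1→P3 5·22=110, #2→P3 7·9=63, #3→P3 6·15=90, #4→P3 4·24=96, #5→P3 9·14=126, #6→P3 8·15=120, #7→P3 10·6=60, #8→P3 6·25=150. Service 815; fixed 112; total 927.
{P1, P3}: service 667 + fixed 312 = 979
{P2, P3}: service 656 + fixed 367 = 1023
{P1, P2, P3, P4, P5}: service 470 + fixed 1122 = 1592
No other subset beats 927.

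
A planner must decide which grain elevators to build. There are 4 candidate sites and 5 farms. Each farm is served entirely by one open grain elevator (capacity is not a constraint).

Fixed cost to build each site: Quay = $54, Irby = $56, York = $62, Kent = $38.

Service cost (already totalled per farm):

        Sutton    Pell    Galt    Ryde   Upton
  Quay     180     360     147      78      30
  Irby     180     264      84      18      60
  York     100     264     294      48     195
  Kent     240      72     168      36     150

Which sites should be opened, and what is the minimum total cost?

For any fixed open set, each farm goes to its cheapest open site; total = fixed + service.
{Irby, York, Kent}: Sutton→York 100, Pell→Kent 72, Galt→Irby 84, Ryde→Irby 18, Upton→Irby 60. Service 334; fixed 156; total 490.
{Irby, Kent}: service 414 + fixed 94 = 508
{Quay, Irby, York, Kent}: service 304 + fixed 210 = 514
{Kent}: service 666 + fixed 38 = 704
No other subset beats 490.

Open Irby, York and Kent; minimum total cost 490.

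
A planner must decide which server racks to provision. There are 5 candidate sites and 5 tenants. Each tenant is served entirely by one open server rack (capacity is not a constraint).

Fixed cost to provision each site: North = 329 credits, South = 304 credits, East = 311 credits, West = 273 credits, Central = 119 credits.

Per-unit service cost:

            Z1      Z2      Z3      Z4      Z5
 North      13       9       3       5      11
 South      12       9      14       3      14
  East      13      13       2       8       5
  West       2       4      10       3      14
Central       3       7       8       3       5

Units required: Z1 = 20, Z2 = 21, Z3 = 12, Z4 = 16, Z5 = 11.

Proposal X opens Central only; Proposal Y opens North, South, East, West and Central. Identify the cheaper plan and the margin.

Proposal X: {Central}: Z1→Central 3·20=60, Z2→Central 7·21=147, Z3→Central 8·12=96, Z4→Central 3·16=48, Z5→Central 5·11=55. Service 406; fixed 119; total 525.
Proposal Y: {North, South, East, West, Central}: Z1→West 2·20=40, Z2→West 4·21=84, Z3→East 2·12=24, Z4→South 3·16=48, Z5→East 5·11=55. Service 251; fixed 1336; total 1587.
Difference: |525 − 1587| = 1062.

Proposal X is cheaper by 1062.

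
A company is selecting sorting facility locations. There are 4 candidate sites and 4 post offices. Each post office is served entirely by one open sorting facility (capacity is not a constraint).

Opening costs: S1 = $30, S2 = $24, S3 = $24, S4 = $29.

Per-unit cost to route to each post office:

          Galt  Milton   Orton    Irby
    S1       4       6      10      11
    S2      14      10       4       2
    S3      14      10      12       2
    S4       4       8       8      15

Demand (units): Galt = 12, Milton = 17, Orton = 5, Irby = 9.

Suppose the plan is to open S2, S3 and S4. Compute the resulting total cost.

Each post office is assigned to its cheapest site among the open ones.
{S2, S3, S4}: Galt→S4 4·12=48, Milton→S4 8·17=136, Orton→S2 4·5=20, Irby→S2 2·9=18. Service 222; fixed 77; total 299.

Total cost: 299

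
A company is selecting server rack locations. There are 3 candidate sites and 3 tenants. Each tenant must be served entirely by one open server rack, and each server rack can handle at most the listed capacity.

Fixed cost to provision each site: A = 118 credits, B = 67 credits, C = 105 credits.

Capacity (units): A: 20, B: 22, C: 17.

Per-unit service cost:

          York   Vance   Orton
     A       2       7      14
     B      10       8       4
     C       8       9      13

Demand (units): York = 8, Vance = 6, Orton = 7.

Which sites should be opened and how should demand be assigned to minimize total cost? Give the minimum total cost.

Open {B}: York→B 10·8=80, Vance→B 8·6=48, Orton→B 4·7=28.
Loads: B carries 21/22. Service 156; fixed 67; total 223.
Next best feasible plan costs 271.

Minimum total cost: 223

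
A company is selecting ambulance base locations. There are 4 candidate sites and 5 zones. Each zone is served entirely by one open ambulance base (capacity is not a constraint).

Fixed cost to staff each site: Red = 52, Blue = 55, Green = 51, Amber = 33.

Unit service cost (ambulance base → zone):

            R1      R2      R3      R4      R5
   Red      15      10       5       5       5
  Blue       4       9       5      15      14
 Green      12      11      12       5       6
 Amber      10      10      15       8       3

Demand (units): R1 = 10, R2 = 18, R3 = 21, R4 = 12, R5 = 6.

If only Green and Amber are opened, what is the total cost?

Each zone is assigned to its cheapest site among the open ones.
{Green, Amber}: R1→Amber 10·10=100, R2→Amber 10·18=180, R3→Green 12·21=252, R4→Green 5·12=60, R5→Amber 3·6=18. Service 610; fixed 84; total 694.

Total cost: 694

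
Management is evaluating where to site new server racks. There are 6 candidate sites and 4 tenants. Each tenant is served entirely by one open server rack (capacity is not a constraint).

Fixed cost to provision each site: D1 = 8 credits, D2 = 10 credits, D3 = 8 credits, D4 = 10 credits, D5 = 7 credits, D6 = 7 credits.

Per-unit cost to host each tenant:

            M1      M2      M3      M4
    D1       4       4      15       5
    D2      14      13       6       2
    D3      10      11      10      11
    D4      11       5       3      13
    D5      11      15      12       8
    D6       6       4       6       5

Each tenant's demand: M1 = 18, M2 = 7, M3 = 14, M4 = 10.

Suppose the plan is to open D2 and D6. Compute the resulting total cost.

Each tenant is assigned to its cheapest site among the open ones.
{D2, D6}: M1→D6 6·18=108, M2→D6 4·7=28, M3→D2 6·14=84, M4→D2 2·10=20. Service 240; fixed 17; total 257.

Total cost: 257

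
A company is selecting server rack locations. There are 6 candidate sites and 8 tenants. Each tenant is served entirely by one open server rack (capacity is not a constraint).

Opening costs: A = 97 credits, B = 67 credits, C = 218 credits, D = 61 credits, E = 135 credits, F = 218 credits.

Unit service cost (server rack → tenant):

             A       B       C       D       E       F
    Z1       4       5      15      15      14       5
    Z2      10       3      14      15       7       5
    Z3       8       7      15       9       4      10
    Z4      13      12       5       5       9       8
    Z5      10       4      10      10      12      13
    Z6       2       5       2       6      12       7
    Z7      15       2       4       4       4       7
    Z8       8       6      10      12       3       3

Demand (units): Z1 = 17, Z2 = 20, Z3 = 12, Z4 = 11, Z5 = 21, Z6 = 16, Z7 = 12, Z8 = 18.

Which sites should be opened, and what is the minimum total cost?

For any fixed open set, each tenant goes to its cheapest open site; total = fixed + service.
{B, D}: Z1→B 5·17=85, Z2→B 3·20=60, Z3→B 7·12=84, Z4→D 5·11=55, Z5→B 4·21=84, Z6→B 5·16=80, Z7→B 2·12=24, Z8→B 6·18=108. Service 580; fixed 128; total 708.
{B}: service 657 + fixed 67 = 724
{B, E}: service 534 + fixed 202 = 736
{A, B, C, D, E, F}: service 425 + fixed 796 = 1221
No other subset beats 708.

Open B and D; minimum total cost 708.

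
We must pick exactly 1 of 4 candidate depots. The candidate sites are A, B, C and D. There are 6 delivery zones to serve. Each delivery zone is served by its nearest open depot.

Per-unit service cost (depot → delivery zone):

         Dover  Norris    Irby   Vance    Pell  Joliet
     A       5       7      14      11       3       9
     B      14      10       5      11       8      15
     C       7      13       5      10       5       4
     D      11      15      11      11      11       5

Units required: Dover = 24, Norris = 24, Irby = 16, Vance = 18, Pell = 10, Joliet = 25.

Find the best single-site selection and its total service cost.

With exactly 1 open, each delivery zone uses its cheapest among the chosen.
{C}: Dover→C 7·24=168, Norris→C 13·24=312, Irby→C 5·16=80, Vance→C 10·18=180, Pell→C 5·10=50, Joliet→C 4·25=100. Service cost 890.
{A}: service cost 965
{D}: service cost 1233
Among all 4 size-1 choices, {C} is lowest.

Choose C only; total service cost 890.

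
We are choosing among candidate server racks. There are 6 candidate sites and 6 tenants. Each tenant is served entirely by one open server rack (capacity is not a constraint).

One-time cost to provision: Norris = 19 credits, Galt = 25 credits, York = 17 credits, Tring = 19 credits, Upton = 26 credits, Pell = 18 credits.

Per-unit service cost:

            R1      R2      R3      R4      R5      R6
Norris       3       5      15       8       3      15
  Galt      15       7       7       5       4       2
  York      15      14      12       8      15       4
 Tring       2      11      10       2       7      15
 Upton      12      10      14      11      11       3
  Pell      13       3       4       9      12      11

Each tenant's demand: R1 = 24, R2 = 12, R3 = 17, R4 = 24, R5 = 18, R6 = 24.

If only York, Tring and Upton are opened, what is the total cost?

Total cost: 646

Each tenant is assigned to its cheapest site among the open ones.
{York, Tring, Upton}: R1→Tring 2·24=48, R2→Upton 10·12=120, R3→Tring 10·17=170, R4→Tring 2·24=48, R5→Tring 7·18=126, R6→Upton 3·24=72. Service 584; fixed 62; total 646.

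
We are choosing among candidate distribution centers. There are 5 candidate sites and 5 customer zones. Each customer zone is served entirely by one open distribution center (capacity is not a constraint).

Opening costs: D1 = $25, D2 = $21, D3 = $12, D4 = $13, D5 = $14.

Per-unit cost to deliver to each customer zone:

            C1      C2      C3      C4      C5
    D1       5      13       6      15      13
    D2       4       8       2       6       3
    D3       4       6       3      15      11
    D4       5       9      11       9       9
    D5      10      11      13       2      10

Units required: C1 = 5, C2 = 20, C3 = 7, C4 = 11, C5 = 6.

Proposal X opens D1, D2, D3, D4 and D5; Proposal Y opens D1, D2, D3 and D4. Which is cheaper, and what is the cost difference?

Proposal X is cheaper by 30.

Proposal X: {D1, D2, D3, D4, D5}: C1→D2 4·5=20, C2→D3 6·20=120, C3→D2 2·7=14, C4→D5 2·11=22, C5→D2 3·6=18. Service 194; fixed 85; total 279.
Proposal Y: {D1, D2, D3, D4}: C1→D2 4·5=20, C2→D3 6·20=120, C3→D2 2·7=14, C4→D2 6·11=66, C5→D2 3·6=18. Service 238; fixed 71; total 309.
Difference: |279 − 309| = 30.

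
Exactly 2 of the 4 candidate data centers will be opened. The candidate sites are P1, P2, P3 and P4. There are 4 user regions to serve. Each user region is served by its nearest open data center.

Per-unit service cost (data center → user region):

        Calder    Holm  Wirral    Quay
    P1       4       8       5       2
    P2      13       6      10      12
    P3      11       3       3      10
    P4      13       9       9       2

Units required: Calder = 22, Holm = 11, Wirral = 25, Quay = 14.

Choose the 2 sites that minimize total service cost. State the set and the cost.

Choose P1 and P3; total service cost 224.

With exactly 2 open, each user region uses its cheapest among the chosen.
{P1, P3}: Calder→P1 4·22=88, Holm→P3 3·11=33, Wirral→P3 3·25=75, Quay→P1 2·14=28. Service cost 224.
{P1, P2}: service cost 307
{P1, P4}: service cost 329
Among all 6 size-2 choices, {P1, P3} is lowest.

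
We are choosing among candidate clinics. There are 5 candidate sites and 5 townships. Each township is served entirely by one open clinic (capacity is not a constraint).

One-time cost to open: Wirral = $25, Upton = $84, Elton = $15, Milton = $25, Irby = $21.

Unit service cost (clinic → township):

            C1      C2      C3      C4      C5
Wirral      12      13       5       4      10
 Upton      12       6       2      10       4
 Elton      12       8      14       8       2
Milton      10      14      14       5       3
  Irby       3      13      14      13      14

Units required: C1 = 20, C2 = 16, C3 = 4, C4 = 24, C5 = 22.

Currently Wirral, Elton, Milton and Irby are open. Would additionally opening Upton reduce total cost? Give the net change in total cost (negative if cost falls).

No — net change +40 (cost rises by 40).

Current service cost with {Wirral, Elton, Milton, Irby}: 348.
Adding Upton: each township re-picks its cheapest; new service cost 304, saving 44.
Extra fixed cost: 84. Net change = 84 − 44 = 40.
(Totals: 434 → 474.)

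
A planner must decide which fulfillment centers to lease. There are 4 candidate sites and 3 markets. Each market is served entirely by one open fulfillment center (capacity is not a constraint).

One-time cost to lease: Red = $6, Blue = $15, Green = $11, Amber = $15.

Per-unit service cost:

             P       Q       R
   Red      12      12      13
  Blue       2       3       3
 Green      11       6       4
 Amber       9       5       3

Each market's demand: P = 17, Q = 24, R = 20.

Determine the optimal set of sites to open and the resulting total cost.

For any fixed open set, each market goes to its cheapest open site; total = fixed + service.
{Blue}: P→Blue 2·17=34, Q→Blue 3·24=72, R→Blue 3·20=60. Service 166; fixed 15; total 181.
{Red, Blue}: P→Blue 2·17=34, Q→Blue 3·24=72, R→Blue 3·20=60. Service 166; fixed 21; total 187.
{Blue, Green}: service 166 + fixed 26 = 192
{Red, Blue, Green, Amber}: service 166 + fixed 47 = 213
(All 15 nonempty subsets were checked; Blue only is lowest.)

Open Blue only; minimum total cost 181.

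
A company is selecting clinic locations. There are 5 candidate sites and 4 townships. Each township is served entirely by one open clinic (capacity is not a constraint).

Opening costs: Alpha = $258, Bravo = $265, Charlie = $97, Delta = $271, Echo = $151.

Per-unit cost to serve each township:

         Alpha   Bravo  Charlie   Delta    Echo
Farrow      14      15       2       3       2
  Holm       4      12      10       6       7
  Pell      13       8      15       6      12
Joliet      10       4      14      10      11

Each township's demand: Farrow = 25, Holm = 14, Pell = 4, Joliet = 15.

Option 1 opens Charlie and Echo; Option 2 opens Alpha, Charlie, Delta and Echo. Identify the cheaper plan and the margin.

Option 1 is cheaper by 448.

Option 1: {Charlie, Echo}: Farrow→Charlie 2·25=50, Holm→Echo 7·14=98, Pell→Echo 12·4=48, Joliet→Echo 11·15=165. Service 361; fixed 248; total 609.
Option 2: {Alpha, Charlie, Delta, Echo}: Farrow→Charlie 2·25=50, Holm→Alpha 4·14=56, Pell→Delta 6·4=24, Joliet→Alpha 10·15=150. Service 280; fixed 777; total 1057.
Difference: |609 − 1057| = 448.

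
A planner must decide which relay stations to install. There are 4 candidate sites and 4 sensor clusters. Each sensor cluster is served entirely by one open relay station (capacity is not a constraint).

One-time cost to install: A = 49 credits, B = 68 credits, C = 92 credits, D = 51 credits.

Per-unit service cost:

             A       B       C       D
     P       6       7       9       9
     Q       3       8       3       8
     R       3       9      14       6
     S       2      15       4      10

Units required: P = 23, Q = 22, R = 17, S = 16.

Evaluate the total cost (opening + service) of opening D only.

Total cost: 696

Each sensor cluster is assigned to its cheapest site among the open ones.
{D}: P→D 9·23=207, Q→D 8·22=176, R→D 6·17=102, S→D 10·16=160. Service 645; fixed 51; total 696.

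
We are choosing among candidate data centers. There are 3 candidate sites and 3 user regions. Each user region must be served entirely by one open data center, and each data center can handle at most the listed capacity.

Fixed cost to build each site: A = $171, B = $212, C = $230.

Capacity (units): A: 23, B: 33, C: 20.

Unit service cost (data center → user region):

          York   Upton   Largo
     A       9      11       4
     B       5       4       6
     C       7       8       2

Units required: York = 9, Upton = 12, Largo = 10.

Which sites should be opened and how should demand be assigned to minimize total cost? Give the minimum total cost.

Open {B}: York→B 5·9=45, Upton→B 4·12=48, Largo→B 6·10=60.
Loads: B carries 31/33. Service 153; fixed 212; total 365.
Next best feasible plan costs 516.

Minimum total cost: 365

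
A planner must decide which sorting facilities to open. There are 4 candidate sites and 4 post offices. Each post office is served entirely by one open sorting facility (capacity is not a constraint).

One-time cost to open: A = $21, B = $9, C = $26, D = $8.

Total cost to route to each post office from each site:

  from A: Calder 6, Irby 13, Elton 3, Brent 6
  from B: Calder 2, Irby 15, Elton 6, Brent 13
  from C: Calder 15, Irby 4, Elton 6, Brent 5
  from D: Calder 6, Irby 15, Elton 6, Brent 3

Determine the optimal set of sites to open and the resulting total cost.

For any fixed open set, each post office goes to its cheapest open site; total = fixed + service.
{D}: Calder→D 6, Irby→D 15, Elton→D 6, Brent→D 3. Service 30; fixed 8; total 38.
{B, D}: service 26 + fixed 17 = 43
{B}: service 36 + fixed 9 = 45
{A, B, C, D}: Calder→B 2, Irby→C 4, Elton→A 3, Brent→D 3. Service 12; fixed 64; total 76.
No other subset beats 38.

Open D only; minimum total cost 38.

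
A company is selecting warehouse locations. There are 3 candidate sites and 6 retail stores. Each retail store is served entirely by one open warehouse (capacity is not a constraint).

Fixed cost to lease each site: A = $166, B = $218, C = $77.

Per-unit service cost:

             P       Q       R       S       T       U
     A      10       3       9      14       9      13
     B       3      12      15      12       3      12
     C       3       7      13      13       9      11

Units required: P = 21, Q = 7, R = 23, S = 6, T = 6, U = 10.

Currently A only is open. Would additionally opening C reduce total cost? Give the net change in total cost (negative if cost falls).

Yes — net change −96 (cost falls by 96).

Current service cost with {A}: 706.
Adding C: each retail store re-picks its cheapest; new service cost 533, saving 173.
Extra fixed cost: 77. Net change = 77 − 173 = -96.
(Totals: 872 → 776.)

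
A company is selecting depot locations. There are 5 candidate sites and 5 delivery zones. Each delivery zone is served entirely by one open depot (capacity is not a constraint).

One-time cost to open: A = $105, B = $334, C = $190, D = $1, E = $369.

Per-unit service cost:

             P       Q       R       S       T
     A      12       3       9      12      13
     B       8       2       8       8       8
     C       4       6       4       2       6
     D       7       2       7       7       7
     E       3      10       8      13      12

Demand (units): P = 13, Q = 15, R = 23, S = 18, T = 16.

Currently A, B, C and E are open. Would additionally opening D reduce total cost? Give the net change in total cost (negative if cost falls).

No — net change +1 (cost rises by 1).

Current service cost with {A, B, C, E}: 293.
Adding D: each delivery zone re-picks its cheapest; new service cost 293, saving 0.
Extra fixed cost: 1. Net change = 1 − 0 = 1.
(Totals: 1291 → 1292.)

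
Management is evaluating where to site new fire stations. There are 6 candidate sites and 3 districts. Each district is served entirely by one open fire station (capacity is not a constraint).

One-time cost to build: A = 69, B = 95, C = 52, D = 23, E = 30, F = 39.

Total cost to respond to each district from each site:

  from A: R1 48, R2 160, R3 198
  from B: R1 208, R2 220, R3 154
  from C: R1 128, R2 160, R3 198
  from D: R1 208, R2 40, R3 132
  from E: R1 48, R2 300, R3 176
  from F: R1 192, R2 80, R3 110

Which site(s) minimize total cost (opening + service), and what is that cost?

For any fixed open set, each district goes to its cheapest open site; total = fixed + service.
{D, E}: R1→E 48, R2→D 40, R3→D 132. Service 220; fixed 53; total 273.
{D, E, F}: service 198 + fixed 92 = 290
{E, F}: service 238 + fixed 69 = 307
{A, B, C, D, E, F}: service 198 + fixed 308 = 506
No other subset beats 273.

Open D and E; minimum total cost 273.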